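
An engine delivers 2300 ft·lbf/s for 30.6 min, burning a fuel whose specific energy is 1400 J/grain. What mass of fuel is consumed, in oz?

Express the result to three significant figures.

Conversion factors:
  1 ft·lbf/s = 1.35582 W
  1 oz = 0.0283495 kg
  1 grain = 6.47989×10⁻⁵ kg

2300 ft·lbf/s → 3118.39 W
30.6 min → 1836 s
E = P × t = 3118.39 × 1836 = 5.72536×10⁶ J
1400 J/grain → 2.16053×10⁷ J/kg
m = E / e_s = 5.72536×10⁶ / 2.16053×10⁷ = 0.264998 kg
In oz: 0.264998 / 0.0283495 = 9.34754 oz

9.35 oz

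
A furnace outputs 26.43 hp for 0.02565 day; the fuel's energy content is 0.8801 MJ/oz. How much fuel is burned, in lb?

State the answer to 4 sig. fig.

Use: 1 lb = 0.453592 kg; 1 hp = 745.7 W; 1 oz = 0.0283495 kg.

3.102 lb

26.43 hp → 19708.9 W
0.02565 day → 2216.16 s
E = P × t = 19708.9 × 2216.16 = 4.36781×10⁷ J
0.8801 MJ/oz → 3.10446×10⁷ J/kg
m = E / e_s = 4.36781×10⁷ / 3.10446×10⁷ = 1.40695 kg
In lb: 1.40695 / 0.453592 = 3.1018 lb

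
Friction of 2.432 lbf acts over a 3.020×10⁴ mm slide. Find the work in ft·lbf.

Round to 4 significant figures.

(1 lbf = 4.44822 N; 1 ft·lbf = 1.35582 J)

2.432 lbf × 4.44822 = 10.8181 N
3.020×10⁴ mm × 0.001 = 30.2 m
W = F × d = 10.8181 N × 30.2 m = 326.707 J
326.707 J ÷ (1.35582 J/ft·lbf) = 240.966 ft·lbf

241.0 ft·lbf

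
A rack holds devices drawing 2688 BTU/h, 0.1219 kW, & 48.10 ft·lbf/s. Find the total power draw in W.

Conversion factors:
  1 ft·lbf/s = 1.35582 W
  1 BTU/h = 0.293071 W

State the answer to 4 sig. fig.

974.9 W

2688 BTU/h × 0.293071 = 787.775 W
0.1219 kW × 1000 = 121.9 W
48.10 ft·lbf/s × 1.35582 = 65.2149 W
Sum: 787.775 + 121.9 + 65.2149 = 974.89 W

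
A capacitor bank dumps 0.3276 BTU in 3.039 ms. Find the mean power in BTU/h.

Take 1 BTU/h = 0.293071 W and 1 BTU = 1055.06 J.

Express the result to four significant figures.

0.3276 BTU × 1055.06 → 345.638 J
3.039 ms × 0.001 → 0.003039 s
P = E / t = 345.638 J / 0.003039 s = 113734 W
113734 W ÷ (0.293071 W/BTU/h) = 388077 BTU/h

3.881×10⁵ BTU/h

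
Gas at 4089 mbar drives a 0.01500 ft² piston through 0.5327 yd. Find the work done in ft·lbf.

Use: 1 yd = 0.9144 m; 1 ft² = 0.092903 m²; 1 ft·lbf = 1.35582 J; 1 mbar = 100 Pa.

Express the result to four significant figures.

4089 mbar → 408900 Pa
0.01500 ft² → 0.00139354 m²
F = P × A = 408900 × 0.00139354 = 569.819 N
0.5327 yd → 0.487101 m
W = F × d = 569.819 × 0.487101 = 277.559 J
In ft·lbf: 277.559 / 1.35582 = 204.717 ft·lbf

204.7 ft·lbf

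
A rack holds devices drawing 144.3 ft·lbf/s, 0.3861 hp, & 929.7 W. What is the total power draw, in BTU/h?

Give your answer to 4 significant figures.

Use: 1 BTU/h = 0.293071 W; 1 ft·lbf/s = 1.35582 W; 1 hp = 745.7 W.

144.3 ft·lbf/s × 1.35582 = 195.645 W
0.3861 hp × 745.7 = 287.915 W
929.7 W (already W)
Sum: 195.645 + 287.915 + 929.7 = 1413.26 W
In BTU/h: 1413.26 / 0.293071 = 4822.24 BTU/h

4822 BTU/h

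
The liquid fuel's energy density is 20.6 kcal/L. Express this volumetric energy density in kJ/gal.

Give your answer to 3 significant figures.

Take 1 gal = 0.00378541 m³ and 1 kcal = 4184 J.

20.6 kcal/L × 4184 J/kcal ÷ 0.001 m³/L = 8.61904×10⁷ J/m³
8.61904×10⁷ J/m³ ÷ 1000 J/kJ × 0.00378541 m³/gal = 326.266 kJ/gal

326 kJ/gal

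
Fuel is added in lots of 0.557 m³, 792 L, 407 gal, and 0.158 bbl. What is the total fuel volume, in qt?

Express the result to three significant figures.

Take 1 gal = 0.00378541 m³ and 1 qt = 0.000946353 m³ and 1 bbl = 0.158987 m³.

3080 qt

0.557 m³ (already m³)
792 L × 0.001 = 0.792 m³
407 gal × 0.00378541 = 1.54066 m³
0.158 bbl × 0.158987 = 0.0251199 m³
Combined: 0.557 + 0.792 + 1.54066 + 0.0251199 = 2.91478 m³
In qt: 2.91478 / 0.000946353 = 3080.01 qt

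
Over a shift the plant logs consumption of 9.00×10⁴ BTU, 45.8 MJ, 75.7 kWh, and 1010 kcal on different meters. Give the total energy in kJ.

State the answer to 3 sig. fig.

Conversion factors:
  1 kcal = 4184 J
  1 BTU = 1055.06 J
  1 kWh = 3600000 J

4.18×10⁵ kJ

9.00×10⁴ BTU × 1055.06 = 9.49554×10⁷ J
45.8 MJ × 1000000 = 4.58×10⁷ J
75.7 kWh × 3600000 = 2.7252×10⁸ J
1010 kcal × 4184 = 4.22584×10⁶ J
Sum: 9.49554×10⁷ + 4.58×10⁷ + 2.7252×10⁸ + 4.22584×10⁶ = 4.17501×10⁸ J
In kJ: 4.17501×10⁸ / 1000 = 417501 kJ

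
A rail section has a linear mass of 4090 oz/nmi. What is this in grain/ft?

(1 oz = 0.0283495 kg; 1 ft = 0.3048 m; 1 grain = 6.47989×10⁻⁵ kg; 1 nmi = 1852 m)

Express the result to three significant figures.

4090 oz/nmi × 0.0283495 kg/oz ÷ 1852 m/nmi = 0.0626077 kg/m
0.0626077 kg/m ÷ 6.47989×10⁻⁵ kg/grain × 0.3048 m/ft = 294.493 grain/ft

294 grain/ft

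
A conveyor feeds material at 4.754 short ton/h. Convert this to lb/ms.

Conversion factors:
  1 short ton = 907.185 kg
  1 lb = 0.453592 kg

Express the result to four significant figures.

4.754 short ton/h × 907.185 kg/short ton ÷ 3600 s/h = 1.19799 kg/s
1.19799 kg/s ÷ 0.453592 kg/lb × 0.001 s/ms = 0.00264112 lb/ms

0.002641 lb/ms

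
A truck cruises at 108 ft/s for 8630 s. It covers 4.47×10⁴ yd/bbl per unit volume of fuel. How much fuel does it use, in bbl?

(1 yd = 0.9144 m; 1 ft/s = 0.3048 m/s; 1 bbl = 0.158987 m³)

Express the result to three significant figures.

6.95 bbl

108 ft/s → 32.9184 m/s
d = v × t = 32.9184 × 8630 = 284086 m
4.47×10⁴ yd/bbl → 257088 m/m³
V = d / (distance per unit fuel) = 284086 / 257088 = 1.10501 m³
In bbl: 1.10501 / 0.158987 = 6.95032 bbl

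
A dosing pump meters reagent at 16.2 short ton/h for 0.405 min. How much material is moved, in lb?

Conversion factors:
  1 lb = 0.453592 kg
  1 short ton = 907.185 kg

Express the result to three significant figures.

219 lb

16.2 short ton/h → 4.08233 kg/s
0.405 min → 24.3 s
m = ṁ × t = 4.08233 × 24.3 = 99.2006 kg
In lb: 99.2006 / 0.453592 = 218.7 lb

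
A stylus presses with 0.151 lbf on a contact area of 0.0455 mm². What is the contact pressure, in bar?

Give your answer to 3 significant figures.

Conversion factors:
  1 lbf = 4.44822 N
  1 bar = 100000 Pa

0.151 lbf × 4.44822 = 0.671681 N
0.0455 mm² × 10⁻⁶ = 4.55×10⁻⁸ m²
P = F / A = 0.671681 N / 4.55×10⁻⁸ m² = 1.47622×10⁷ Pa
1.47622×10⁷ Pa ÷ (100000 Pa/bar) = 147.622 bar

148 bar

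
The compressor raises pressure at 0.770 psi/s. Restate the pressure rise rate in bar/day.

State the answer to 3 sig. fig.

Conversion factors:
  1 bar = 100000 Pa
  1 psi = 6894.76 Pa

4590 bar/day

0.770 psi/s × 6894.76 Pa/psi = 5308.97 Pa/s
5308.97 Pa/s ÷ 100000 Pa/bar × 86400 s/day = 4586.95 bar/day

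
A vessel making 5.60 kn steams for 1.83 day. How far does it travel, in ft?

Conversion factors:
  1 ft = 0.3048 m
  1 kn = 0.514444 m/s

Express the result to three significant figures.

5.60 kn × 0.514444 = 2.88089 m/s
1.83 day × 86400 = 158112 s
d = v × t = 2.88089 m/s × 158112 s = 455503 m
455503 m ÷ (0.3048 m/ft) = 1.49443×10⁶ ft

1.49×10⁶ ft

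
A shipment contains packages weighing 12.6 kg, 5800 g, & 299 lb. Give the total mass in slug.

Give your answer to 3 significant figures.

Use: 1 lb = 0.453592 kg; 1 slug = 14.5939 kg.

10.6 slug

12.6 kg (already kg)
5800 g × 0.001 → 5.8 kg
299 lb × 0.453592 → 135.624 kg
Sum: 12.6 + 5.8 + 135.624 = 154.024 kg
In slug: 154.024 / 14.5939 = 10.554 slug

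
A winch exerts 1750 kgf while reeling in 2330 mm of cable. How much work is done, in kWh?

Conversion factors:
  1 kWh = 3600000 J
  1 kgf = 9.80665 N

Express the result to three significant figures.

0.0111 kWh

1750 kgf × 9.80665 → 17161.6 N
2330 mm × 0.001 → 2.33 m
W = F × d = 17161.6 N × 2.33 m = 39986.5 J
39986.5 J ÷ (3600000 J/kWh) = 0.0111074 kWh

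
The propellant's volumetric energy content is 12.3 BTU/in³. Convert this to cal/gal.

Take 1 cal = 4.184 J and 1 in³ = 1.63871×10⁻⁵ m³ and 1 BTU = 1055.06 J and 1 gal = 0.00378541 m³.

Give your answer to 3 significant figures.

7.16×10⁵ cal/gal

12.3 BTU/in³ × 1055.06 J/BTU ÷ 1.63871×10⁻⁵ m³/in³ = 7.91918×10⁸ J/m³
7.91918×10⁸ J/m³ ÷ 4.184 J/cal × 0.00378541 m³/gal = 716476 cal/gal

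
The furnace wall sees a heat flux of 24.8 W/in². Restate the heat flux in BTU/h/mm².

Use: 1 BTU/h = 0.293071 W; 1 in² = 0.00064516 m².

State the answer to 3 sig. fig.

24.8 W/in² ÷ 0.00064516 m²/in² = 38440.1 W/m²
38440.1 W/m² ÷ 0.293071 W/BTU/h × 10⁻⁶ m²/mm² = 0.131163 BTU/h/mm²

0.131 BTU/h/mm²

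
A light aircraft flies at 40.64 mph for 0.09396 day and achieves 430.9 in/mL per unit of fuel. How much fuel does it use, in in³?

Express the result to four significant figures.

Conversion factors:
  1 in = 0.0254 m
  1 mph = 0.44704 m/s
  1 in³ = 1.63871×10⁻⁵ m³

822.3 in³

40.64 mph → 18.1677 m/s
0.09396 day → 8118.14 s
d = v × t = 18.1677 × 8118.14 = 147488 m
430.9 in/mL → 1.09449×10⁷ m/m³
V = d / (distance per unit fuel) = 147488 / 1.09449×10⁷ = 0.0134755 m³
In in³: 0.0134755 / 1.63871×10⁻⁵ = 822.324 in³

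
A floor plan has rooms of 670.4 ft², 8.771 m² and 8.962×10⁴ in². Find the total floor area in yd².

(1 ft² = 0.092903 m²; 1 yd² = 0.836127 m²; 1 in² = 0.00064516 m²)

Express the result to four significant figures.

670.4 ft² × 0.092903 = 62.2822 m²
8.771 m² (already m²)
8.962×10⁴ in² × 0.00064516 = 57.8192 m²
Sum: 62.2822 + 8.771 + 57.8192 = 128.872 m²
In yd²: 128.872 / 0.836127 = 154.13 yd²

154.1 yd²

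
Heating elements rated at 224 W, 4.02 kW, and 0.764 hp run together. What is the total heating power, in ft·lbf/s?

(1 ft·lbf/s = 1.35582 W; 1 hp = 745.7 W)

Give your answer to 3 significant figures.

224 W (already W)
4.02 kW × 1000 → 4020 W
0.764 hp × 745.7 → 569.715 W
Sum: 224 + 4020 + 569.715 = 4813.72 W
In ft·lbf/s: 4813.72 / 1.35582 = 3550.41 ft·lbf/s

3550 ft·lbf/s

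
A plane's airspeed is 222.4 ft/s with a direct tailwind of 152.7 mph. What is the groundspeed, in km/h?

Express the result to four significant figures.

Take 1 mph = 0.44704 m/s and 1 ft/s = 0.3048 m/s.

489.8 km/h

222.4 ft/s × 0.3048 = 67.7875 m/s
152.7 mph × 0.44704 = 68.263 m/s
Sum: 67.7875 + 68.263 = 136.05 m/s
In km/h: 136.05 / (1/3.6) = 489.78 km/h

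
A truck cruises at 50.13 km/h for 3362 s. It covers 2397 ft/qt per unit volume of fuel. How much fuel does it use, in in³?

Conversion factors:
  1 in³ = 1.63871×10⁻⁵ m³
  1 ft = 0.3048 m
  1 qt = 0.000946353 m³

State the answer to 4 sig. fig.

50.13 km/h → 13.925 m/s
d = v × t = 13.925 × 3362 = 46815.9 m
2397 ft/qt → 772022 m/m³
V = d / (distance per unit fuel) = 46815.9 / 772022 = 0.0606406 m³
In in³: 0.0606406 / 1.63871×10⁻⁵ = 3700.51 in³

3701 in³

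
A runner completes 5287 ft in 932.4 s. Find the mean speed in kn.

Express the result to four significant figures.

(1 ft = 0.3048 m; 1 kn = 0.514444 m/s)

5287 ft × 0.3048 → 1611.48 m
v = d / t = 1611.48 m / 932.4 s = 1.72831 m/s
1.72831 m/s ÷ (0.514444 m/s/kn) = 3.35957 kn

3.360 kn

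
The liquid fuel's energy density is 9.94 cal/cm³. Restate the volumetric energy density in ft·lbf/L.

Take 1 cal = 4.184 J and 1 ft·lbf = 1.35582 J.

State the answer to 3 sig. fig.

9.94 cal/cm³ × 4.184 J/cal ÷ 10⁻⁶ m³/cm³ = 4.1589×10⁷ J/m³
4.1589×10⁷ J/m³ ÷ 1.35582 J/ft·lbf × 0.001 m³/L = 30674.4 ft·lbf/L

3.07×10⁴ ft·lbf/L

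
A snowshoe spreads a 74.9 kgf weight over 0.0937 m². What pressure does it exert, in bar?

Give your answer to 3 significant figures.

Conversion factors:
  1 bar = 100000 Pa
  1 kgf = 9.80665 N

74.9 kgf × 9.80665 → 734.518 N
P = F / A = 734.518 N / 0.0937 m² = 7839.04 Pa
7839.04 Pa ÷ (100000 Pa/bar) = 0.0783904 bar

0.0784 bar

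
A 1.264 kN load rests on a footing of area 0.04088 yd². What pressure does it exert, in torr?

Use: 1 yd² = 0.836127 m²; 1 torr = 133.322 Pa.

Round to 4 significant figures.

1.264 kN × 1000 → 1264 N
0.04088 yd² × 0.836127 → 0.0341809 m²
P = F / A = 1264 N / 0.0341809 m² = 36979.7 Pa
36979.7 Pa ÷ (133.322 Pa/torr) = 277.371 torr

277.4 torr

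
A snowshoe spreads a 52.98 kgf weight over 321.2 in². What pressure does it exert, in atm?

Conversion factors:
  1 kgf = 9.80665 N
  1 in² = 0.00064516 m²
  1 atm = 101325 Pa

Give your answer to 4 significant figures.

0.02474 atm

52.98 kgf × 9.80665 = 519.556 N
321.2 in² × 0.00064516 = 0.207225 m²
P = F / A = 519.556 N / 0.207225 m² = 2507.21 Pa
2507.21 Pa ÷ (101325 Pa/atm) = 0.0247442 atm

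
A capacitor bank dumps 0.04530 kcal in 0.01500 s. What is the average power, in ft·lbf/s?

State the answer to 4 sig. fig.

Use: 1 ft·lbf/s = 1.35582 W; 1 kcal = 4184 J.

0.04530 kcal × 4184 = 189.535 J
P = E / t = 189.535 J / 0.015 s = 12635.7 W
12635.7 W ÷ (1.35582 W/ft·lbf/s) = 9319.6 ft·lbf/s

9320 ft·lbf/s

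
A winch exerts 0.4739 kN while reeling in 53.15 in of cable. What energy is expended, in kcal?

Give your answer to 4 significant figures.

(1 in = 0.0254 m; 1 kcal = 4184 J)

0.1529 kcal

0.4739 kN × 1000 → 473.9 N
53.15 in × 0.0254 → 1.35001 m
W = F × d = 473.9 N × 1.35001 m = 639.77 J
639.77 J ÷ (4184 J/kcal) = 0.152909 kcal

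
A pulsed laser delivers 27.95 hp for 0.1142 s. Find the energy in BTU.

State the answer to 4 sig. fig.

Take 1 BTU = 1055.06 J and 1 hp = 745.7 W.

2.256 BTU

27.95 hp × 745.7 → 20842.3 W
E = P × t = 20842.3 W × 0.1142 s = 2380.19 J
2380.19 J ÷ (1055.06 J/BTU) = 2.25598 BTU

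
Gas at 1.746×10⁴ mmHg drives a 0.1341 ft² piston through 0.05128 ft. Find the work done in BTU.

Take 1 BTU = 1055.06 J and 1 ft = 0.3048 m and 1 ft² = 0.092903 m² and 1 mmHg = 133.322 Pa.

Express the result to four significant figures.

0.4296 BTU

1.746×10⁴ mmHg → 2.3278×10⁶ Pa
0.1341 ft² → 0.0124583 m²
F = P × A = 2.3278×10⁶ × 0.0124583 = 29000.4 N
0.05128 ft → 0.0156301 m
W = F × d = 29000.4 × 0.0156301 = 453.279 J
In BTU: 453.279 / 1055.06 = 0.429624 BTU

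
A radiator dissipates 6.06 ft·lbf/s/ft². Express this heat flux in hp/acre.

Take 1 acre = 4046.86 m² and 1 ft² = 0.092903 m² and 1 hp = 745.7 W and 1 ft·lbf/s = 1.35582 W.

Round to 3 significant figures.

6.06 ft·lbf/s/ft² × 1.35582 W/ft·lbf/s ÷ 0.092903 m²/ft² = 88.4392 W/m²
88.4392 W/m² ÷ 745.7 W/hp × 4046.86 m²/acre = 479.953 hp/acre

480 hp/acre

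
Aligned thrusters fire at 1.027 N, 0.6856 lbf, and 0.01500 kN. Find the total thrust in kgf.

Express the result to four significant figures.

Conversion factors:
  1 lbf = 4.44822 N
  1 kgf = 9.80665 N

1.027 N (already N)
0.6856 lbf × 4.44822 = 3.0497 N
0.01500 kN × 1000 = 15 N
Total: 1.027 + 3.0497 + 15 = 19.0767 N
In kgf: 19.0767 / 9.80665 = 1.94528 kgf

1.945 kgf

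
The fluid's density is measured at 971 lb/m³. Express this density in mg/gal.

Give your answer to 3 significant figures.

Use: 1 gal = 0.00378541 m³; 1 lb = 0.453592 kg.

971 lb/m³ × 0.453592 kg/lb = 440.438 kg/m³
440.438 kg/m³ ÷ 10⁻⁶ kg/mg × 0.00378541 m³/gal = 1.66724×10⁶ mg/gal

1.67×10⁶ mg/gal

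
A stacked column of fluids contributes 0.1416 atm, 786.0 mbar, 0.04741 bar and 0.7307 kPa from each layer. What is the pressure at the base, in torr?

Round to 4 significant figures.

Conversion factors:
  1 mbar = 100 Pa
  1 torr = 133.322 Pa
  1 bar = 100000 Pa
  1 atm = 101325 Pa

738.2 torr

0.1416 atm × 101325 = 14347.6 Pa
786.0 mbar × 100 = 78600 Pa
0.04741 bar × 100000 = 4741 Pa
0.7307 kPa × 1000 = 730.7 Pa
Combined: 14347.6 + 78600 + 4741 + 730.7 = 98419.3 Pa
In torr: 98419.3 / 133.322 = 738.207 torr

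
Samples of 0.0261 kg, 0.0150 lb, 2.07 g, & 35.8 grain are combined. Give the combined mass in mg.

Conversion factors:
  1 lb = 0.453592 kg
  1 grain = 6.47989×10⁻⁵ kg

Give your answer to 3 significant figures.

0.0261 kg (already kg)
0.0150 lb × 0.453592 → 0.00680388 kg
2.07 g × 0.001 → 0.00207 kg
35.8 grain × 6.47989×10⁻⁵ → 0.0023198 kg
Total: 0.0261 + 0.00680388 + 0.00207 + 0.0023198 = 0.0372937 kg
In mg: 0.0372937 / 10⁻⁶ = 37293.7 mg

3.73×10⁴ mg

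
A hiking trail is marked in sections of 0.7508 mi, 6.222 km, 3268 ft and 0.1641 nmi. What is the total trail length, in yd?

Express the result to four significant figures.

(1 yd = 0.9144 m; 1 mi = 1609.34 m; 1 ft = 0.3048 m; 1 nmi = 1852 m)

0.7508 mi × 1609.34 = 1208.29 m
6.222 km × 1000 = 6222 m
3268 ft × 0.3048 = 996.086 m
0.1641 nmi × 1852 = 303.913 m
Combined: 1208.29 + 6222 + 996.086 + 303.913 = 8730.29 m
In yd: 8730.29 / 0.9144 = 9547.56 yd

9548 yd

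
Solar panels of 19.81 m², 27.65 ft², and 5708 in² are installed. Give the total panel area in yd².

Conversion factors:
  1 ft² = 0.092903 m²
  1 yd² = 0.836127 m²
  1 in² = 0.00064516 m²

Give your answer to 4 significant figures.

31.17 yd²

19.81 m² (already m²)
27.65 ft² × 0.092903 = 2.56877 m²
5708 in² × 0.00064516 = 3.68257 m²
Sum: 19.81 + 2.56877 + 3.68257 = 26.0613 m²
In yd²: 26.0613 / 0.836127 = 31.1691 yd²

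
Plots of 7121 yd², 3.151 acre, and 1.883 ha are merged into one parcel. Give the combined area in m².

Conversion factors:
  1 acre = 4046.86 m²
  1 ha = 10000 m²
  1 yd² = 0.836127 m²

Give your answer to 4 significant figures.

7121 yd² × 0.836127 = 5954.06 m²
3.151 acre × 4046.86 = 12751.7 m²
1.883 ha × 10000 = 18830 m²
Combined: 5954.06 + 12751.7 + 18830 = 37535.8 m²

3.754×10⁴ m²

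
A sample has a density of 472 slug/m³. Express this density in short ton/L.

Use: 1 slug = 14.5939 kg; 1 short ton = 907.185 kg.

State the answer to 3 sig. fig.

472 slug/m³ × 14.5939 kg/slug = 6888.32 kg/m³
6888.32 kg/m³ ÷ 907.185 kg/short ton × 0.001 m³/L = 0.00759307 short ton/L

0.00759 short ton/L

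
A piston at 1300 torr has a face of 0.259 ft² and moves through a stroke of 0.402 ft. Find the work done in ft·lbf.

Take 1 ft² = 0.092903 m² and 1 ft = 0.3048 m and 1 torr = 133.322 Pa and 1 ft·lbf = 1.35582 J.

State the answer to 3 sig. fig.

1300 torr → 173319 Pa
0.259 ft² → 0.0240619 m²
F = P × A = 173319 × 0.0240619 = 4170.38 N
0.402 ft → 0.12253 m
W = F × d = 4170.38 × 0.12253 = 510.997 J
In ft·lbf: 510.997 / 1.35582 = 376.891 ft·lbf

377 ft·lbf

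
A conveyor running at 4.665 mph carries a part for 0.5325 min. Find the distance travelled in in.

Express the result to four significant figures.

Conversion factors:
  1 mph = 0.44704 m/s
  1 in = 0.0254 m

4.665 mph × 0.44704 → 2.08544 m/s
0.5325 min × 60 → 31.95 s
d = v × t = 2.08544 m/s × 31.95 s = 66.6298 m
66.6298 m ÷ (0.0254 m/in) = 2623.22 in

2623 in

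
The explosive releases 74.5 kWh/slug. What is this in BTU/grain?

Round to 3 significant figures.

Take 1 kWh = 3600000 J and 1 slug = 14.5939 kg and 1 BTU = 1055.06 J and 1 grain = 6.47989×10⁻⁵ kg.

74.5 kWh/slug × 3600000 J/kWh ÷ 14.5939 kg/slug = 1.83775×10⁷ J/kg
1.83775×10⁷ J/kg ÷ 1055.06 J/BTU × 6.47989×10⁻⁵ kg/grain = 1.1287 BTU/grain

1.13 BTU/grain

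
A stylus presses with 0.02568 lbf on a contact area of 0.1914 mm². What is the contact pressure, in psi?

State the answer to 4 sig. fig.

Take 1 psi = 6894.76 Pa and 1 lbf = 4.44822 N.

86.56 psi

0.02568 lbf × 4.44822 → 0.11423 N
0.1914 mm² × 10⁻⁶ → 1.914×10⁻⁷ m²
P = F / A = 0.11423 N / 1.914×10⁻⁷ m² = 596813 Pa
596813 Pa ÷ (6894.76 Pa/psi) = 86.5604 psi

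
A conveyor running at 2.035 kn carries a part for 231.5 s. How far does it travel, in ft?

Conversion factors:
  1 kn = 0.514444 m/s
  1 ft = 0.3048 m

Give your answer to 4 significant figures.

2.035 kn × 0.514444 → 1.04689 m/s
d = v × t = 1.04689 m/s × 231.5 s = 242.355 m
242.355 m ÷ (0.3048 m/ft) = 795.128 ft

795.1 ft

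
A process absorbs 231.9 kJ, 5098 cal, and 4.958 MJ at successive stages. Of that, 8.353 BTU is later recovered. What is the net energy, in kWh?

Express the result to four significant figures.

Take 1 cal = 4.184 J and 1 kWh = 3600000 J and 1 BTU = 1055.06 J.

1.445 kWh

231.9 kJ × 1000 = 231900 J
5098 cal × 4.184 = 21330 J
4.958 MJ × 1000000 = 4.958×10⁶ J
8.353 BTU × 1055.06 = 8812.92 J
Sum: 231900 + 21330 + 4.958×10⁶ − 8812.92 = 5.20242×10⁶ J
In kWh: 5.20242×10⁶ / 3600000 = 1.44512 kWh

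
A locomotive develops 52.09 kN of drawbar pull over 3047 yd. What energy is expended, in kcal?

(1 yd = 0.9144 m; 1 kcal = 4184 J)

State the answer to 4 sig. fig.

52.09 kN × 1000 = 52090 N
3047 yd × 0.9144 = 2786.18 m
W = F × d = 52090 N × 2786.18 m = 1.45132×10⁸ J
1.45132×10⁸ J ÷ (4184 J/kcal) = 34687.4 kcal

3.469×10⁴ kcal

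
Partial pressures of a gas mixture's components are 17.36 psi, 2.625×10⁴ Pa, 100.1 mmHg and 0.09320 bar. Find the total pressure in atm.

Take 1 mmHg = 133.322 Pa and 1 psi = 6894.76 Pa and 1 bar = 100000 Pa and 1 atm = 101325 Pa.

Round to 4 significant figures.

1.664 atm

17.36 psi × 6894.76 → 119693 Pa
2.625×10⁴ Pa (already Pa)
100.1 mmHg × 133.322 → 13345.5 Pa
0.09320 bar × 100000 → 9320 Pa
Total: 119693 + 26250 + 13345.5 + 9320 = 168608 Pa
In atm: 168608 / 101325 = 1.66403 atm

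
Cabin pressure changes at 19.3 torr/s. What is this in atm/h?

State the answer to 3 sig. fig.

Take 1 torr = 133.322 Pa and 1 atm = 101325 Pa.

19.3 torr/s × 133.322 Pa/torr = 2573.11 Pa/s
2573.11 Pa/s ÷ 101325 Pa/atm × 3600 s/h = 91.4206 atm/h

91.4 atm/h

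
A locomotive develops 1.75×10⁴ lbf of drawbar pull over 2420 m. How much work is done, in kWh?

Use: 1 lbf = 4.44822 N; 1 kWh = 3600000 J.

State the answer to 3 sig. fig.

52.3 kWh

1.75×10⁴ lbf × 4.44822 → 77843.8 N
W = F × d = 77843.8 N × 2420 m = 1.88382×10⁸ J
1.88382×10⁸ J ÷ (3600000 J/kWh) = 52.3283 kWh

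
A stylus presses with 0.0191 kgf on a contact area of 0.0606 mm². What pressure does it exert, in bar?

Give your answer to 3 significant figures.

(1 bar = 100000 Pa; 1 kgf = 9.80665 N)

30.9 bar

0.0191 kgf × 9.80665 → 0.187307 N
0.0606 mm² × 10⁻⁶ → 6.06×10⁻⁸ m²
P = F / A = 0.187307 N / 6.06×10⁻⁸ m² = 3.09087×10⁶ Pa
3.09087×10⁶ Pa ÷ (100000 Pa/bar) = 30.9087 bar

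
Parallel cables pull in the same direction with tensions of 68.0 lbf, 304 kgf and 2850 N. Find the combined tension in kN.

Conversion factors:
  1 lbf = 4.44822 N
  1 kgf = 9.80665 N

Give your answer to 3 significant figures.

6.13 kN

68.0 lbf × 4.44822 → 302.479 N
304 kgf × 9.80665 → 2981.22 N
2850 N (already N)
Total: 302.479 + 2981.22 + 2850 = 6133.7 N
In kN: 6133.7 / 1000 = 6.1337 kN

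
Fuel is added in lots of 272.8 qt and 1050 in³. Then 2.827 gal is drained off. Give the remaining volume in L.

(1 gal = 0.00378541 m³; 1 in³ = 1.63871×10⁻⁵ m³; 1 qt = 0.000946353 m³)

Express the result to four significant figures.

264.7 L

272.8 qt × 0.000946353 = 0.258165 m³
1050 in³ × 1.63871×10⁻⁵ = 0.0172065 m³
2.827 gal × 0.00378541 = 0.0107014 m³
Sum: 0.258165 + 0.0172065 − 0.0107014 = 0.26467 m³
In L: 0.26467 / 0.001 = 264.67 L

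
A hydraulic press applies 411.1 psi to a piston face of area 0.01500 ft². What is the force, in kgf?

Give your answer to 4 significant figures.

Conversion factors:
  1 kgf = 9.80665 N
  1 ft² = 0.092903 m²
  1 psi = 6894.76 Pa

411.1 psi × 6894.76 → 2.83444×10⁶ Pa
0.01500 ft² × 0.092903 → 0.00139354 m²
F = P × A = 2.83444×10⁶ Pa × 0.00139354 m² = 3949.91 N
3949.91 N ÷ (9.80665 N/kgf) = 402.779 kgf

402.8 kgf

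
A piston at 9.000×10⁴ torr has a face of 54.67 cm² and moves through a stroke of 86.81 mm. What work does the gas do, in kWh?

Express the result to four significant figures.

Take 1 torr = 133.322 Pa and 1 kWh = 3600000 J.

9.000×10⁴ torr → 1.1999×10⁷ Pa
54.67 cm² → 0.005467 m²
F = P × A = 1.1999×10⁷ × 0.005467 = 65598.5 N
86.81 mm → 0.08681 m
W = F × d = 65598.5 × 0.08681 = 5694.61 J
In kWh: 5694.61 / 3600000 = 0.00158184 kWh

0.001582 kWh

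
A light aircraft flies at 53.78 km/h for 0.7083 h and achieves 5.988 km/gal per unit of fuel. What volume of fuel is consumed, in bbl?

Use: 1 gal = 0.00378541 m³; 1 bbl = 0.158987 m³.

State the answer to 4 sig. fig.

0.1515 bbl

53.78 km/h → 14.9389 m/s
0.7083 h → 2549.88 s
d = v × t = 14.9389 × 2549.88 = 38092.4 m
5.988 km/gal → 1.58186×10⁶ m/m³
V = d / (distance per unit fuel) = 38092.4 / 1.58186×10⁶ = 0.0240808 m³
In bbl: 0.0240808 / 0.158987 = 0.151464 bbl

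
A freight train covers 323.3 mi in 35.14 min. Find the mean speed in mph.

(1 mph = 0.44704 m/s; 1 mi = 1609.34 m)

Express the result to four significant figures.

323.3 mi × 1609.34 = 520300 m
35.14 min × 60 = 2108.4 s
v = d / t = 520300 m / 2108.4 s = 246.775 m/s
246.775 m/s ÷ (0.44704 m/s/mph) = 552.02 mph

552.0 mph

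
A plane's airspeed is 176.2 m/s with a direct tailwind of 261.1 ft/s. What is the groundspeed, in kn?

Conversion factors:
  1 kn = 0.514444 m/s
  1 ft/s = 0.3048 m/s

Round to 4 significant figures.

176.2 m/s (already m/s)
261.1 ft/s × 0.3048 = 79.5833 m/s
Total: 176.2 + 79.5833 = 255.783 m/s
In kn: 255.783 / 0.514444 = 497.203 kn

497.2 kn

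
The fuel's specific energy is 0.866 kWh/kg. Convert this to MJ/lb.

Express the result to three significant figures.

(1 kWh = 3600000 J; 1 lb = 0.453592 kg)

1.41 MJ/lb

0.866 kWh/kg × 3600000 J/kWh = 3.1176×10⁶ J/kg
3.1176×10⁶ J/kg ÷ 1000000 J/MJ × 0.453592 kg/lb = 1.41412 MJ/lb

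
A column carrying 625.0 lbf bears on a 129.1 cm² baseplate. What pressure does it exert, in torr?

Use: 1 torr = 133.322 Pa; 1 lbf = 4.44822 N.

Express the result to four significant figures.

625.0 lbf × 4.44822 = 2780.14 N
129.1 cm² × 0.0001 = 0.01291 m²
P = F / A = 2780.14 N / 0.01291 m² = 215348 Pa
215348 Pa ÷ (133.322 Pa/torr) = 1615.25 torr

1615 torr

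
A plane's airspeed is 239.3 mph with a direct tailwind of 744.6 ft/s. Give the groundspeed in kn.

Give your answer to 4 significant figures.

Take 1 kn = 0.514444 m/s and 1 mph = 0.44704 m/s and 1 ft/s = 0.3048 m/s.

239.3 mph × 0.44704 = 106.977 m/s
744.6 ft/s × 0.3048 = 226.954 m/s
Combined: 106.977 + 226.954 = 333.931 m/s
In kn: 333.931 / 0.514444 = 649.11 kn

649.1 kn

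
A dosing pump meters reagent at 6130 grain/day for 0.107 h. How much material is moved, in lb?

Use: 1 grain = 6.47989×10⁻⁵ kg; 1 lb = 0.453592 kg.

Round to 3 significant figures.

0.00390 lb

6130 grain/day → 4.59742×10⁻⁶ kg/s
0.107 h → 385.2 s
m = ṁ × t = 4.59742×10⁻⁶ × 385.2 = 0.00177093 kg
In lb: 0.00177093 / 0.453592 = 0.00390424 lb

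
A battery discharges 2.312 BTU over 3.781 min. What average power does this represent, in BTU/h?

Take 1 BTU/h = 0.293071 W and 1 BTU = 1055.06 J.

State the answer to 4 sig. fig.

2.312 BTU × 1055.06 → 2439.3 J
3.781 min × 60 → 226.86 s
P = E / t = 2439.3 J / 226.86 s = 10.7524 W
10.7524 W ÷ (0.293071 W/BTU/h) = 36.6887 BTU/h

36.69 BTU/h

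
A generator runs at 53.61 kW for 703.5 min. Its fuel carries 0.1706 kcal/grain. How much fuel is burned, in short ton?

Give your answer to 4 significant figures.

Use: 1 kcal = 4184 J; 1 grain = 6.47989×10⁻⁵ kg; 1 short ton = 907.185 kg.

0.2264 short ton

53.61 kW → 53610 W
703.5 min → 42210 s
E = P × t = 53610 × 42210 = 2.26288×10⁹ J
0.1706 kcal/grain → 1.10155×10⁷ J/kg
m = E / e_s = 2.26288×10⁹ / 1.10155×10⁷ = 205.427 kg
In short ton: 205.427 / 907.185 = 0.226444 short ton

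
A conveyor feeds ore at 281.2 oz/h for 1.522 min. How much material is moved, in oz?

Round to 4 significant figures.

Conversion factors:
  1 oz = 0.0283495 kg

281.2 oz/h → 0.00221441 kg/s
1.522 min → 91.32 s
m = ṁ × t = 0.00221441 × 91.32 = 0.20222 kg
In oz: 0.20222 / 0.0283495 = 7.13311 oz

7.133 oz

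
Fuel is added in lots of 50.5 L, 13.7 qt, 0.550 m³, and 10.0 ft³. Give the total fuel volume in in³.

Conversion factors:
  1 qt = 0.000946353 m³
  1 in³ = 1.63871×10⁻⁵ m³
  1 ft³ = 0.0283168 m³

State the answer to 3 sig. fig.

5.47×10⁴ in³

50.5 L × 0.001 = 0.0505 m³
13.7 qt × 0.000946353 = 0.012965 m³
0.550 m³ (already m³)
10.0 ft³ × 0.0283168 = 0.283168 m³
Combined: 0.0505 + 0.012965 + 0.55 + 0.283168 = 0.896633 m³
In in³: 0.896633 / 1.63871×10⁻⁵ = 54715.8 in³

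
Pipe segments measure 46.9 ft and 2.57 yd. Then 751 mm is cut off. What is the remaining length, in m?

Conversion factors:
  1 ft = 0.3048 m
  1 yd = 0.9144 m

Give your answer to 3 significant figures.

15.9 m

46.9 ft × 0.3048 = 14.2951 m
2.57 yd × 0.9144 = 2.35001 m
751 mm × 0.001 = 0.751 m
Net: 14.2951 + 2.35001 − 0.751 = 15.8941 m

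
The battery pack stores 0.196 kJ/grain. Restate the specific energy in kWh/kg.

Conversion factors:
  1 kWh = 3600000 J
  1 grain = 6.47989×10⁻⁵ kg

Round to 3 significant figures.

0.840 kWh/kg

0.196 kJ/grain × 1000 J/kJ ÷ 6.47989×10⁻⁵ kg/grain = 3.02474×10⁶ J/kg
3.02474×10⁶ J/kg ÷ 3600000 J/kWh = 0.840206 kWh/kg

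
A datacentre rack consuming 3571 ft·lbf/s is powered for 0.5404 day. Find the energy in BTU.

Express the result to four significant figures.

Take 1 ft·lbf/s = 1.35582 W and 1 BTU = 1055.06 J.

2.143×10⁵ BTU

3571 ft·lbf/s × 1.35582 = 4841.63 W
0.5404 day × 86400 = 46690.6 s
E = P × t = 4841.63 W × 46690.6 s = 2.26059×10⁸ J
2.26059×10⁸ J ÷ (1055.06 J/BTU) = 214262 BTU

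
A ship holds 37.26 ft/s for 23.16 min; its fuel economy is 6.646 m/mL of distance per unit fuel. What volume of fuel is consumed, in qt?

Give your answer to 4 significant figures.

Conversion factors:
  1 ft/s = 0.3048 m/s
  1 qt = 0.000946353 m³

2.509 qt

37.26 ft/s → 11.3568 m/s
23.16 min → 1389.6 s
d = v × t = 11.3568 × 1389.6 = 15781.4 m
6.646 m/mL → 6.646×10⁶ m/m³
V = d / (distance per unit fuel) = 15781.4 / 6.646×10⁶ = 0.00237457 m³
In qt: 0.00237457 / 0.000946353 = 2.50918 qt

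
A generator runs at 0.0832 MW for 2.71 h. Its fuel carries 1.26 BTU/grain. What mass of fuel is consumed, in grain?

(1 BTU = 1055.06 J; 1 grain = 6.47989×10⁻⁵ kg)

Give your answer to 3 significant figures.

0.0832 MW → 83200 W
2.71 h → 9756 s
E = P × t = 83200 × 9756 = 8.11699×10⁸ J
1.26 BTU/grain → 2.05154×10⁷ J/kg
m = E / e_s = 8.11699×10⁸ / 2.05154×10⁷ = 39.5654 kg
In grain: 39.5654 / 6.47989×10⁻⁵ = 610588 grain

6.11×10⁵ grain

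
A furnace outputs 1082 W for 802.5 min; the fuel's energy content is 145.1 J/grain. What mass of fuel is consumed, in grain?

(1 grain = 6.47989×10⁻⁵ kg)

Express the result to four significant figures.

802.5 min → 48150 s
E = P × t = 1082 × 48150 = 5.20983×10⁷ J
145.1 J/grain → 2.23924×10⁶ J/kg
m = E / e_s = 5.20983×10⁷ / 2.23924×10⁶ = 23.2661 kg
In grain: 23.2661 / 6.47989×10⁻⁵ = 359051 grain

3.591×10⁵ grain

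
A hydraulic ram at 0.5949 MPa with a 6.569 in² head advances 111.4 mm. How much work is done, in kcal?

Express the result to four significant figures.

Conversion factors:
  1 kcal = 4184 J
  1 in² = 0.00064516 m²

0.5949 MPa → 594900 Pa
6.569 in² → 0.00423806 m²
F = P × A = 594900 × 0.00423806 = 2521.22 N
111.4 mm → 0.1114 m
W = F × d = 2521.22 × 0.1114 = 280.864 J
In kcal: 280.864 / 4184 = 0.0671281 kcal

0.06713 kcal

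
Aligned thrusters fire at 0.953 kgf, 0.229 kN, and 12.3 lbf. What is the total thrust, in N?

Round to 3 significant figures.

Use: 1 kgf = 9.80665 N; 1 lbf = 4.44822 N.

293 N

0.953 kgf × 9.80665 = 9.34574 N
0.229 kN × 1000 = 229 N
12.3 lbf × 4.44822 = 54.7131 N
Total: 9.34574 + 229 + 54.7131 = 293.059 N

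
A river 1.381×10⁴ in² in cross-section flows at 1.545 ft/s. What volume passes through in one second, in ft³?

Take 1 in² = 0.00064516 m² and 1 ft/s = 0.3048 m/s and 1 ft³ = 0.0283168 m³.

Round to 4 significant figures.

148.2 ft³

1.545 ft/s × 0.3048 → 0.470916 m/s
1.381×10⁴ in² × 0.00064516 → 8.90966 m²
V = v × A × t = 0.470916 m/s × 8.90966 m² × 1 s = 4.1957 m³
4.1957 m³ ÷ (0.0283168 m³/ft³) = 148.17 ft³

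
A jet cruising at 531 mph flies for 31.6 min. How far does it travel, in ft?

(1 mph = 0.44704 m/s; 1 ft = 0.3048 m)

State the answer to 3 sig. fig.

531 mph × 0.44704 → 237.378 m/s
31.6 min × 60 → 1896 s
d = v × t = 237.378 m/s × 1896 s = 450069 m
450069 m ÷ (0.3048 m/ft) = 1.4766×10⁶ ft

1.48×10⁶ ft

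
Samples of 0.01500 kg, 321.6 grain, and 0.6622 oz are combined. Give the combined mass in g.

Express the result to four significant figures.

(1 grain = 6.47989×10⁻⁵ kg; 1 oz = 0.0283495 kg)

54.61 g

0.01500 kg (already kg)
321.6 grain × 6.47989×10⁻⁵ = 0.0208393 kg
0.6622 oz × 0.0283495 = 0.018773 kg
Combined: 0.015 + 0.0208393 + 0.018773 = 0.0546123 kg
In g: 0.0546123 / 0.001 = 54.6123 g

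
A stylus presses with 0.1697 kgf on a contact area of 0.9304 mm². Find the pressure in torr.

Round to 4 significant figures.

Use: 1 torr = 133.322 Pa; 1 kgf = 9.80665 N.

0.1697 kgf × 9.80665 → 1.66419 N
0.9304 mm² × 10⁻⁶ → 9.304×10⁻⁷ m²
P = F / A = 1.66419 N / 9.304×10⁻⁷ m² = 1.78868×10⁶ Pa
1.78868×10⁶ Pa ÷ (133.322 Pa/torr) = 13416.2 torr

1.342×10⁴ torr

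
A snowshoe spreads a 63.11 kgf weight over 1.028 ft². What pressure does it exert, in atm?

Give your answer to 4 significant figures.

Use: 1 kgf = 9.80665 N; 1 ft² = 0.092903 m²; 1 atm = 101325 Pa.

63.11 kgf × 9.80665 = 618.898 N
1.028 ft² × 0.092903 = 0.0955043 m²
P = F / A = 618.898 N / 0.0955043 m² = 6480.32 Pa
6480.32 Pa ÷ (101325 Pa/atm) = 0.0639558 atm

0.06396 atm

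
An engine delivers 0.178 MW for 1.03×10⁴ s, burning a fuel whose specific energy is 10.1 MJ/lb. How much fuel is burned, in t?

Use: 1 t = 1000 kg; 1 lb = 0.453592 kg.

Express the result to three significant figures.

0.178 MW → 178000 W
E = P × t = 178000 × 10300 = 1.8334×10⁹ J
10.1 MJ/lb → 2.22667×10⁷ J/kg
m = E / e_s = 1.8334×10⁹ / 2.22667×10⁷ = 82.3382 kg
In t: 82.3382 / 1000 = 0.0823382 t

0.0823 t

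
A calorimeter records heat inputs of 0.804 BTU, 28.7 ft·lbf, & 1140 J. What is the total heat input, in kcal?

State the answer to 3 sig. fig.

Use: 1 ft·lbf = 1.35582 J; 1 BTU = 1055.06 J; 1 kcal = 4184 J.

0.804 BTU × 1055.06 = 848.268 J
28.7 ft·lbf × 1.35582 = 38.912 J
1140 J (already J)
Sum: 848.268 + 38.912 + 1140 = 2027.18 J
In kcal: 2027.18 / 4184 = 0.484508 kcal

0.485 kcal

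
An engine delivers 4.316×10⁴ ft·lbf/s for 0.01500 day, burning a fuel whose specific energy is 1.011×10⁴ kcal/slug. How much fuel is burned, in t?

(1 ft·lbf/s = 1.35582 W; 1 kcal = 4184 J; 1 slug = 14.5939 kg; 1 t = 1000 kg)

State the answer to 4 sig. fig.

0.02616 t

4.316×10⁴ ft·lbf/s → 58517.2 W
0.01500 day → 1296 s
E = P × t = 58517.2 × 1296 = 7.58383×10⁷ J
1.011×10⁴ kcal/slug → 2.89849×10⁶ J/kg
m = E / e_s = 7.58383×10⁷ / 2.89849×10⁶ = 26.1648 kg
In t: 26.1648 / 1000 = 0.0261648 t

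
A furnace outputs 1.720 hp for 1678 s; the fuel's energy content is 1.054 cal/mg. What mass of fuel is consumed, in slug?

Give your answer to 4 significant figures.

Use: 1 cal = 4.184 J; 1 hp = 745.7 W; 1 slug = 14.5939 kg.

0.03344 slug

1.720 hp → 1282.6 W
E = P × t = 1282.6 × 1678 = 2.1522×10⁶ J
1.054 cal/mg → 4.40994×10⁶ J/kg
m = E / e_s = 2.1522×10⁶ / 4.40994×10⁶ = 0.488034 kg
In slug: 0.488034 / 14.5939 = 0.033441 slug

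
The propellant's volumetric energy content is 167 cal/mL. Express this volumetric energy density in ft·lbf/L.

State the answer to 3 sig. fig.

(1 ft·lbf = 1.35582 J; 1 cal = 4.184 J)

167 cal/mL × 4.184 J/cal ÷ 10⁻⁶ m³/mL = 6.98728×10⁸ J/m³
6.98728×10⁸ J/m³ ÷ 1.35582 J/ft·lbf × 0.001 m³/L = 515355 ft·lbf/L

5.15×10⁵ ft·lbf/L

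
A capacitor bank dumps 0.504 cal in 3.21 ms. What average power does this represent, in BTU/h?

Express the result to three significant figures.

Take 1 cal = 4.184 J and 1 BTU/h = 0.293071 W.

2240 BTU/h

0.504 cal × 4.184 → 2.10874 J
3.21 ms × 0.001 → 0.00321 s
P = E / t = 2.10874 J / 0.00321 s = 656.928 W
656.928 W ÷ (0.293071 W/BTU/h) = 2241.53 BTU/h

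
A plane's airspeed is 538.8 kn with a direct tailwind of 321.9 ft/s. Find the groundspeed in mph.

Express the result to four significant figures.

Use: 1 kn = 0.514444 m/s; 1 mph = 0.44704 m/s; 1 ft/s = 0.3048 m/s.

839.5 mph

538.8 kn × 0.514444 → 277.182 m/s
321.9 ft/s × 0.3048 → 98.1151 m/s
Total: 277.182 + 98.1151 = 375.297 m/s
In mph: 375.297 / 0.44704 = 839.515 mph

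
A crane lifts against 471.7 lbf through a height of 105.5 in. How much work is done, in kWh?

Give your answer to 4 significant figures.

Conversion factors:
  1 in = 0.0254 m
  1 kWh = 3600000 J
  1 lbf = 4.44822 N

471.7 lbf × 4.44822 → 2098.23 N
105.5 in × 0.0254 → 2.6797 m
W = F × d = 2098.23 N × 2.6797 m = 5622.63 J
5622.63 J ÷ (3600000 J/kWh) = 0.00156184 kWh

0.001562 kWh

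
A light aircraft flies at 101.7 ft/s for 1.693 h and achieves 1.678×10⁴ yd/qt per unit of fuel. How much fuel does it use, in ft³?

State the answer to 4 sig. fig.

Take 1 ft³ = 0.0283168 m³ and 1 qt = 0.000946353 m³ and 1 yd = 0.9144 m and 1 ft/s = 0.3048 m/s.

101.7 ft/s → 30.9982 m/s
1.693 h → 6094.8 s
d = v × t = 30.9982 × 6094.8 = 188928 m
1.678×10⁴ yd/qt → 1.62134×10⁷ m/m³
V = d / (distance per unit fuel) = 188928 / 1.62134×10⁷ = 0.0116526 m³
In ft³: 0.0116526 / 0.0283168 = 0.411508 ft³

0.4115 ft³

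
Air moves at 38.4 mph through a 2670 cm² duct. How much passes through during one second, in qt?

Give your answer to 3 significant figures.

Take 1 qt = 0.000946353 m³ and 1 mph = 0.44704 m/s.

4840 qt

38.4 mph × 0.44704 = 17.1663 m/s
2670 cm² × 0.0001 = 0.267 m²
V = v × A × t = 17.1663 m/s × 0.267 m² × 1 s = 4.5834 m³
4.5834 m³ ÷ (0.000946353 m³/qt) = 4843.22 qt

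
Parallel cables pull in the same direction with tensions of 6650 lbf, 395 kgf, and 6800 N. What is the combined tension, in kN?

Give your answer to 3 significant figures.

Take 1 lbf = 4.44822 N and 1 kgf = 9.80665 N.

6650 lbf × 4.44822 = 29580.7 N
395 kgf × 9.80665 = 3873.63 N
6800 N (already N)
Total: 29580.7 + 3873.63 + 6800 = 40254.3 N
In kN: 40254.3 / 1000 = 40.2543 kN

40.3 kN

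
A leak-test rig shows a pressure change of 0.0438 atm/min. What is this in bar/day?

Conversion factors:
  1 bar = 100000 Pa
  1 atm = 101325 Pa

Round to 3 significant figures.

63.9 bar/day

0.0438 atm/min × 101325 Pa/atm ÷ 60 s/min = 73.9672 Pa/s
73.9672 Pa/s ÷ 100000 Pa/bar × 86400 s/day = 63.9077 bar/day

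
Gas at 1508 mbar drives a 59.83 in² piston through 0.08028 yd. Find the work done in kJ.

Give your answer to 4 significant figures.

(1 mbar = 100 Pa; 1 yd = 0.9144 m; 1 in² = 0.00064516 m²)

0.4273 kJ

1508 mbar → 150800 Pa
59.83 in² → 0.0385999 m²
F = P × A = 150800 × 0.0385999 = 5820.86 N
0.08028 yd → 0.073408 m
W = F × d = 5820.86 × 0.073408 = 427.298 J
In kJ: 427.298 / 1000 = 0.427298 kJ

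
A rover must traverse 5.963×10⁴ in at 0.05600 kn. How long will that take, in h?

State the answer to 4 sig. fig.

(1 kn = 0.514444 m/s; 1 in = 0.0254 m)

14.60 h

5.963×10⁴ in × 0.0254 → 1514.6 m
0.05600 kn × 0.514444 → 0.0288089 m/s
t = d / v = 1514.6 m / 0.0288089 m/s = 52574 s
52574 s ÷ (3600 s/h) = 14.6039 h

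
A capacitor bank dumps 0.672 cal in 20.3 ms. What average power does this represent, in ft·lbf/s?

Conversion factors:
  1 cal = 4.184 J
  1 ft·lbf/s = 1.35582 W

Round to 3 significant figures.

102 ft·lbf/s

0.672 cal × 4.184 = 2.81165 J
20.3 ms × 0.001 = 0.0203 s
P = E / t = 2.81165 J / 0.0203 s = 138.505 W
138.505 W ÷ (1.35582 W/ft·lbf/s) = 102.156 ft·lbf/s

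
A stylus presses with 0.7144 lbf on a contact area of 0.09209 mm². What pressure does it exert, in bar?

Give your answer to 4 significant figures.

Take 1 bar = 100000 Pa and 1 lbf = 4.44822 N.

0.7144 lbf × 4.44822 → 3.17781 N
0.09209 mm² × 10⁻⁶ → 9.209×10⁻⁸ m²
P = F / A = 3.17781 N / 9.209×10⁻⁸ m² = 3.45077×10⁷ Pa
3.45077×10⁷ Pa ÷ (100000 Pa/bar) = 345.077 bar

345.1 bar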